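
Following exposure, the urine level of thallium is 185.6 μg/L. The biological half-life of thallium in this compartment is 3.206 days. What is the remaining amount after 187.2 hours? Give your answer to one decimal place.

Convert the elapsed time: 187.2 hours = 7.8 days.
Number of half-lives: n = 7.8/3.206 ≈ 2.4329.
Remaining = 185.6 × (1/2)^2.4329 = 185.6 × 0.18519 ≈ 34.371 μg/L.

34.4 μg/L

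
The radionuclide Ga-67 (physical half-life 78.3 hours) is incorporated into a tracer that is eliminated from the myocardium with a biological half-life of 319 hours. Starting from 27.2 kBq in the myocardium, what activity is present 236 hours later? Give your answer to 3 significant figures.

1/t_eff = 1/t_phys + 1/t_biol = 1/78.3 + 1/319 = 0.015906 per hour.
t_eff = 78.3 × 319 / (78.3 + 319) ≈ 62.869 hours.
Remaining = 27.2 × (1/2)^(236/62.869) = 27.2 × (1/2)^3.7539 ≈ 2.0162 kBq.

2.02 kBq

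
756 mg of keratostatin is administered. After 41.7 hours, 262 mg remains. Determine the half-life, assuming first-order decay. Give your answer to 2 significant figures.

27 hours

A/A₀ = 262/756 ≈ 0.34656.
n = log₂(2.8855) ≈ 1.5288 half-lives elapsed in 41.7 hours.
t½ = 41.7/1.5288 ≈ 27.276 hours.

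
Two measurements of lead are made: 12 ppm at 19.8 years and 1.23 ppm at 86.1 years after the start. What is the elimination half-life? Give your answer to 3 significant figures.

Over Δt = 86.1 − 19.8 = 66.3 years, the level fell by a factor of 12/1.23 ≈ 9.7561.
n = log₂(9.7561) ≈ 3.2863 half-lives, so t½ = 66.3/3.2863 ≈ 20.175 years.

20.2 years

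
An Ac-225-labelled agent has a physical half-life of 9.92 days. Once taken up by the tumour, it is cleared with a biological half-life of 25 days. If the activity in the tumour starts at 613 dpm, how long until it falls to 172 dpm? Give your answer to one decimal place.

1/t_eff = 1/t_phys + 1/t_biol = 1/9.92 + 1/25 = 0.14081 per day.
t_eff = 9.92 × 25 / (9.92 + 25) ≈ 7.1019 days.
n = log₂(613/172) ≈ 1.8335; t = 1.8335 × 7.1019 ≈ 13.021 days.

13.0 days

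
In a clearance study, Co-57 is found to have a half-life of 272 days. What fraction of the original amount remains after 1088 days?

0.0625

n = 1088/272 ≈ 4 half-lives.
Fraction remaining = (1/2)^4 ≈ 0.0625.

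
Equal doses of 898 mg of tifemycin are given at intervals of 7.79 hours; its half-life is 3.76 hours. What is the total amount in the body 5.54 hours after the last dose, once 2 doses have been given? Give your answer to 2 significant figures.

400 mg

The 2 doses were given 13.33, 5.54 hours ago.
Total = 898·(1/2)^(13.33/3.76) + 898·(1/2)^(5.54/3.76)
      = 76.924 + 323.4 ≈ 400.32 mg.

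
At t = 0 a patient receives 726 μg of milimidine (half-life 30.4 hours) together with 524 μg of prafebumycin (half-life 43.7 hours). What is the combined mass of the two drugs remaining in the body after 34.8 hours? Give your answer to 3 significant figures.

630 μg

milimidine: 726 × (1/2)^(34.8/30.4) = 726 × (1/2)^1.1447 ≈ 328.35 μg.
prafebumycin: 524 × (1/2)^(34.8/43.7) = 524 × (1/2)^0.79634 ≈ 301.72 μg.
Total = 328.35 + 301.72 ≈ 630.07 μg.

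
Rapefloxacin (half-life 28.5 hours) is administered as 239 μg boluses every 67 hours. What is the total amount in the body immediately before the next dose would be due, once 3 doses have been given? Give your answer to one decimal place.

The 3 doses were given 201, 134, 67 hours ago.
Total = 239·(1/2)^(201/28.5) + 239·(1/2)^(134/28.5) + 239·(1/2)^(67/28.5)
      = 1.8003 + 9.1839 + 46.85 ≈ 57.835 μg.

57.8 μg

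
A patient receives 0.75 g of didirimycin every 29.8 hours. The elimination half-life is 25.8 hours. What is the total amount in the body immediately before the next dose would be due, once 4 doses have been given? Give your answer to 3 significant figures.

0.586 g

The 4 doses were given 119.2, 89.4, 59.6, 29.8 hours ago.
Total = 0.75·(1/2)^(119.2/25.8) + 0.75·(1/2)^(89.4/25.8) + 0.75·(1/2)^(59.6/25.8) + 0.75·(1/2)^(29.8/25.8)
      = 0.030497 + 0.067914 + 0.15124 + 0.33679 ≈ 0.58644 g.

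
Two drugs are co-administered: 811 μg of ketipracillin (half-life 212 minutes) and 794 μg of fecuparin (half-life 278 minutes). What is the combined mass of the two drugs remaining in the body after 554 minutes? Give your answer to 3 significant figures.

332 μg

ketipracillin: 811 × (1/2)^(554/212) = 811 × (1/2)^2.6132 ≈ 132.55 μg.
fecuparin: 794 × (1/2)^(554/278) = 794 × (1/2)^1.9928 ≈ 199.49 μg.
Total = 132.55 + 199.49 ≈ 332.04 μg.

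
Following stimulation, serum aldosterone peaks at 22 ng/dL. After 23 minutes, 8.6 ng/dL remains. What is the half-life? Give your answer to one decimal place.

A/A₀ = 8.6/22 ≈ 0.39091.
n = log₂(2.5581) ≈ 1.3551 half-lives elapsed in 23 minutes.
t½ = 23/1.3551 ≈ 16.973 minutes.

17.0 minutes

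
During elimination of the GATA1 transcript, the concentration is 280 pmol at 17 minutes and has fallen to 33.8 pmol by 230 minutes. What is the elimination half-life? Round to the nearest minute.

70 minutes

Over Δt = 230 − 17 = 213 minutes, the level fell by a factor of 280/33.8 ≈ 8.284.
n = log₂(8.284) ≈ 3.0503 half-lives, so t½ = 213/3.0503 ≈ 69.828 minutes.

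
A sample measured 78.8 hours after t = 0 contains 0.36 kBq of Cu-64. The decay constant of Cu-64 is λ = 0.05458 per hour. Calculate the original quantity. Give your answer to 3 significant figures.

t½ = ln 2 / λ = 0.69315 / 0.05458 ≈ 12.7 hours.
Number of half-lives elapsed: n = 78.8/12.7 ≈ 6.2049.
A₀ = A × 2^n = 0.36 × 2^6.2049 = 0.36 × 73.766 ≈ 26.556 kBq.

26.6 kBq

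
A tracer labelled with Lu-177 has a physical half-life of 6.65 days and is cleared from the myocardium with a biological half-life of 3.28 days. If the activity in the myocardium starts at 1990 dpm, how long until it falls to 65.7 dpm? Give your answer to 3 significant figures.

1/t_eff = 1/t_phys + 1/t_biol = 1/6.65 + 1/3.28 = 0.45525 per day.
t_eff = 6.65 × 3.28 / (6.65 + 3.28) ≈ 2.1966 days.
n = log₂(1990/65.7) ≈ 4.9207; t = 4.9207 × 2.1966 ≈ 10.809 days.

10.8 days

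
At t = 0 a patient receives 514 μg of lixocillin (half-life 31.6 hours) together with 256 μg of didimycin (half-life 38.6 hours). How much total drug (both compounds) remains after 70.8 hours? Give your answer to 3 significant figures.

lixocillin: 514 × (1/2)^(70.8/31.6) = 514 × (1/2)^2.2405 ≈ 108.77 μg.
didimycin: 256 × (1/2)^(70.8/38.6) = 256 × (1/2)^1.8342 ≈ 71.795 μg.
Total = 108.77 + 71.795 ≈ 180.56 μg.

181 μg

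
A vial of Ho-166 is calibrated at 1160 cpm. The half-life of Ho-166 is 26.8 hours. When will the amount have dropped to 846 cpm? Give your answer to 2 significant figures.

12 hours

Fraction remaining = 846/1160 ≈ 0.72931.
n = log₂(1160/846) = ln(1.3712)/ln 2 ≈ 0.4554 half-lives.
t = n × t½ = 0.4554 × 26.8 ≈ 12.205 hours.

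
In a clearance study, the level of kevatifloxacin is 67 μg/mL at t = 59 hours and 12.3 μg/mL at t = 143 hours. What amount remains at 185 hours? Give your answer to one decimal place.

Over Δt = 143 − 59 = 84 hours, the level fell by a factor of 67/12.3 ≈ 5.4472.
n = log₂(5.4472) ≈ 2.4455 half-lives, so t½ = 84/2.4455 ≈ 34.349 hours.
From t = 143 to t = 185: 12.3 × (1/2)^((185−143)/34.349) ≈ 5.2701 μg/mL.

5.3 μg/mL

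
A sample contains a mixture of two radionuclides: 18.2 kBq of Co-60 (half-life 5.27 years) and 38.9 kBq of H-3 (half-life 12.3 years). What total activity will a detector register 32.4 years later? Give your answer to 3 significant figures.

6.52 kBq

Co-60: 18.2 × (1/2)^(32.4/5.27) = 18.2 × (1/2)^6.148 ≈ 0.25665 kBq.
H-3: 38.9 × (1/2)^(32.4/12.3) = 38.9 × (1/2)^2.6341 ≈ 6.266 kBq.
Total = 0.25665 + 6.266 ≈ 6.5227 kBq.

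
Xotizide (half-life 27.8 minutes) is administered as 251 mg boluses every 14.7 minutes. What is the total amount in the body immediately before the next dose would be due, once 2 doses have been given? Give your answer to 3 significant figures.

295 mg

The 2 doses were given 29.4, 14.7 minutes ago.
Total = 251·(1/2)^(29.4/27.8) + 251·(1/2)^(14.7/27.8)
      = 120.59 + 173.98 ≈ 294.57 mg.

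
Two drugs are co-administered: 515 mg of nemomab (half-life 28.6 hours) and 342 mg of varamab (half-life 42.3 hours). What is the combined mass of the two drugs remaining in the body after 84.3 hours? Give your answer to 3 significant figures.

nemomab: 515 × (1/2)^(84.3/28.6) = 515 × (1/2)^2.9476 ≈ 66.758 mg.
varamab: 342 × (1/2)^(84.3/42.3) = 342 × (1/2)^1.9929 ≈ 85.921 mg.
Total = 66.758 + 85.921 ≈ 152.68 mg.

153 mg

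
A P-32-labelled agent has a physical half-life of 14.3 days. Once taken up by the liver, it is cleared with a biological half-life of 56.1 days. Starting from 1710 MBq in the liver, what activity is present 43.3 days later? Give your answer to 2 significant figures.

1/t_eff = 1/t_phys + 1/t_biol = 1/14.3 + 1/56.1 = 0.087755 per day.
t_eff = 14.3 × 56.1 / (14.3 + 56.1) ≈ 11.395 days.
Remaining = 1710 × (1/2)^(43.3/11.395) = 1710 × (1/2)^3.7998 ≈ 122.78 MBq.

120 MBq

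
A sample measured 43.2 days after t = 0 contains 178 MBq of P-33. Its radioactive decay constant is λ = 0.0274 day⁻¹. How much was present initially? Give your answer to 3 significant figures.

t½ = ln 2 / λ = 0.69315 / 0.0274 ≈ 25.297 days.
Number of half-lives elapsed: n = 43.2/25.297 ≈ 1.7077.
A₀ = A × 2^n = 178 × 2^1.7077 = 178 × 3.2664 ≈ 581.41 MBq.

581 MBq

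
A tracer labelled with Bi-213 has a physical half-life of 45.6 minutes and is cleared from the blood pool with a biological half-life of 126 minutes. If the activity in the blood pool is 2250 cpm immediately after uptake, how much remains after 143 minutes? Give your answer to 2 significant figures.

1/t_eff = 1/t_phys + 1/t_biol = 1/45.6 + 1/126 = 0.029866 per minute.
t_eff = 45.6 × 126 / (45.6 + 126) ≈ 33.483 minutes.
Remaining = 2250 × (1/2)^(143/33.483) = 2250 × (1/2)^4.2709 ≈ 116.55 cpm.

120 cpm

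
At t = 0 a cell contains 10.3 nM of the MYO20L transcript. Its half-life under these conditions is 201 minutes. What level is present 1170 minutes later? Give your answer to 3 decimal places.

Number of half-lives: n = 1170/201 ≈ 5.8209.
Remaining = 10.3 × (1/2)^5.8209 = 10.3 × 0.01769 ≈ 0.18221 nM.

0.182 nM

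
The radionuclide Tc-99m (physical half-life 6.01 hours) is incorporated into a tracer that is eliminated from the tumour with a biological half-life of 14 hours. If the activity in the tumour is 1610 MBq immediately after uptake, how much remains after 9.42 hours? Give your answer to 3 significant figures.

341 MBq

1/t_eff = 1/t_phys + 1/t_biol = 1/6.01 + 1/14 = 0.23782 per hour.
t_eff = 6.01 × 14 / (6.01 + 14) ≈ 4.2049 hours.
Remaining = 1610 × (1/2)^(9.42/4.2049) = 1610 × (1/2)^2.2402 ≈ 340.76 MBq.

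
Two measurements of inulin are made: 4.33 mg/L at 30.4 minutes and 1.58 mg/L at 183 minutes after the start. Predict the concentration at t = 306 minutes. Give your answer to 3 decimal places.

0.701 mg/L

Over Δt = 183 − 30.4 = 152.6 minutes, the level fell by a factor of 4.33/1.58 ≈ 2.7405.
n = log₂(2.7405) ≈ 1.4544 half-lives, so t½ = 152.6/1.4544 ≈ 104.92 minutes.
From t = 183 to t = 306: 1.58 × (1/2)^((306−183)/104.92) ≈ 0.70106 mg/L.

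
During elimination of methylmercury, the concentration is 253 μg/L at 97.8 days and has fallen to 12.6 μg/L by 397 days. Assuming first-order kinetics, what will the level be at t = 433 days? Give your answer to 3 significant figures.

8.78 μg/L

Over Δt = 397 − 97.8 = 299.2 days, the level fell by a factor of 253/12.6 ≈ 20.079.
n = log₂(20.079) ≈ 4.3276 half-lives, so t½ = 299.2/4.3276 ≈ 69.137 days.
From t = 397 to t = 433: 12.6 × (1/2)^((433−397)/69.137) ≈ 8.7826 μg/L.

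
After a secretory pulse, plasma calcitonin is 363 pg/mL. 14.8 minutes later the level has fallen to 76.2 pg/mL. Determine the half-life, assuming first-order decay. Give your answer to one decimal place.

A/A₀ = 76.2/363 ≈ 0.20992.
n = log₂(4.7638) ≈ 2.2521 half-lives elapsed in 14.8 minutes.
t½ = 14.8/2.2521 ≈ 6.5716 minutes.

6.6 minutes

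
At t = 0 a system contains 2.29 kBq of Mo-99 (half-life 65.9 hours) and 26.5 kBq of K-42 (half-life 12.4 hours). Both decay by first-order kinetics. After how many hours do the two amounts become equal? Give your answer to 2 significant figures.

54 hours

Set 2.29·(1/2)^(t/65.9) = 26.5·(1/2)^(t/12.4).
Taking log₂: log₂(2.29/26.5) = t·(1/65.9 − 1/12.4).
log₂(0.086415) = -3.5326; 1/65.9 − 1/12.4 = -0.065471.
t = -3.5326 / -0.065471 ≈ 53.957 hours.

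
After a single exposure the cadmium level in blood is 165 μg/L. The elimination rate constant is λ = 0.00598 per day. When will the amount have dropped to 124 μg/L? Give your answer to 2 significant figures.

t½ = ln 2 / λ = 0.69315 / 0.00598 ≈ 115.91 days.
Fraction remaining = 124/165 ≈ 0.75152.
n = log₂(165/124) = ln(1.3306)/ln 2 ≈ 0.41213 half-lives.
t = n × t½ = 0.41213 × 115.91 ≈ 47.77 days.

48 days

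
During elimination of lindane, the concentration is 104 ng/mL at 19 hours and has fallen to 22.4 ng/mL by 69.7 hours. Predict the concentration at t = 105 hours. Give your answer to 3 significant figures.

7.69 ng/mL

Over Δt = 69.7 − 19 = 50.7 hours, the level fell by a factor of 104/22.4 ≈ 4.6429.
n = log₂(4.6429) ≈ 2.215 half-lives, so t½ = 50.7/2.215 ≈ 22.889 hours.
From t = 69.7 to t = 105: 22.4 × (1/2)^((105−69.7)/22.889) ≈ 7.6913 ng/mL.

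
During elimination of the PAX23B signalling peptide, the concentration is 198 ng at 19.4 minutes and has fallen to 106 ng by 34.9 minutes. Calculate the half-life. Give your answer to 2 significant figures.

17 minutes

Over Δt = 34.9 − 19.4 = 15.5 minutes, the level fell by a factor of 198/106 ≈ 1.8679.
n = log₂(1.8679) ≈ 0.90144 half-lives, so t½ = 15.5/0.90144 ≈ 17.195 minutes.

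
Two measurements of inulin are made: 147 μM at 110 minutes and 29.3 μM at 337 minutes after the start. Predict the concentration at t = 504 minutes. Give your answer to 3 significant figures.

Over Δt = 337 − 110 = 227 minutes, the level fell by a factor of 147/29.3 ≈ 5.0171.
n = log₂(5.0171) ≈ 2.3268 half-lives, so t½ = 227/2.3268 ≈ 97.557 minutes.
From t = 337 to t = 504: 29.3 × (1/2)^((504−337)/97.557) ≈ 8.9446 μM.

8.94 μM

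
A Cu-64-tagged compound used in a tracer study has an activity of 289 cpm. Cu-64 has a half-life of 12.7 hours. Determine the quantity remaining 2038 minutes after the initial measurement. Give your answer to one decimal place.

Convert the elapsed time: 2038 minutes = 33.9667 hours.
Number of half-lives: n = 33.9667/12.7 ≈ 2.6745.
Remaining = 289 × (1/2)^2.6745 = 289 × 0.15663 ≈ 45.267 cpm.

45.3 cpm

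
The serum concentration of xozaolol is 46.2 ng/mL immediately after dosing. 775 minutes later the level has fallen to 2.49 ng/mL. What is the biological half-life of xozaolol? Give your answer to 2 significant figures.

A/A₀ = 2.49/46.2 ≈ 0.053896.
n = log₂(18.554) ≈ 4.2137 half-lives elapsed in 775 minutes.
t½ = 775/4.2137 ≈ 183.92 minutes.

180 minutes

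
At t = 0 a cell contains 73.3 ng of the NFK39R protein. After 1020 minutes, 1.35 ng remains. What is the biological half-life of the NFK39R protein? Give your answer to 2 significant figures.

A/A₀ = 1.35/73.3 ≈ 0.018417.
n = log₂(54.296) ≈ 5.7628 half-lives elapsed in 1020 minutes.
t½ = 1020/5.7628 ≈ 177 minutes.

180 minutes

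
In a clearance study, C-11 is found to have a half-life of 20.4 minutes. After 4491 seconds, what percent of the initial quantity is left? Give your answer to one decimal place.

4491 seconds = 74.85 minutes.
n = 74.85/20.4 ≈ 3.6691 half-lives.
Fraction remaining = (1/2)^3.6691 ≈ 0.078611, i.e. 7.8611%.

7.9%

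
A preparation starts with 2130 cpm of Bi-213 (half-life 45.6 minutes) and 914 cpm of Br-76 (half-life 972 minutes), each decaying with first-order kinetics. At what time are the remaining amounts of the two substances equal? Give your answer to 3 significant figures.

58.4 minutes

Set 2130·(1/2)^(t/45.6) = 914·(1/2)^(t/972).
Taking log₂: log₂(2130/914) = t·(1/45.6 − 1/972).
log₂(2.3304) = 1.2206; 1/45.6 − 1/972 = 0.020901.
t = 1.2206 / 0.020901 ≈ 58.398 minutes.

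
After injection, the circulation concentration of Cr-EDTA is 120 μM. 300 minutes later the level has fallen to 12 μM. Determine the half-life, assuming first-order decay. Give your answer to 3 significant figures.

A/A₀ = 12/120 ≈ 0.1.
n = log₂(10) ≈ 3.3219 half-lives elapsed in 300 minutes.
t½ = 300/3.3219 ≈ 90.309 minutes.

90.3 minutes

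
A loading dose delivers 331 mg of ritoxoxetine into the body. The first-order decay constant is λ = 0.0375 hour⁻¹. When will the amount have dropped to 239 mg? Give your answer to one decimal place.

8.7 hours

t½ = ln 2 / λ = 0.69315 / 0.0375 ≈ 18.484 hours.
Fraction remaining = 239/331 ≈ 0.72205.
n = log₂(331/239) = ln(1.3849)/ln 2 ≈ 0.46982 half-lives.
t = n × t½ = 0.46982 × 18.484 ≈ 8.6841 hours.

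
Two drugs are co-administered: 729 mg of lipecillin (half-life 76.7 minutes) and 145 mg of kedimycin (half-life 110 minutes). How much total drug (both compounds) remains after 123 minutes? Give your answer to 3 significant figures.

307 mg

lipecillin: 729 × (1/2)^(123/76.7) = 729 × (1/2)^1.6037 ≈ 239.87 mg.
kedimycin: 145 × (1/2)^(123/110) = 145 × (1/2)^1.1182 ≈ 66.798 mg.
Total = 239.87 + 66.798 ≈ 306.67 mg.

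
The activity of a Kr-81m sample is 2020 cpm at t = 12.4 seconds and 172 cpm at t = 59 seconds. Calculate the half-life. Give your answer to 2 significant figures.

13 seconds

Over Δt = 59 − 12.4 = 46.6 seconds, the level fell by a factor of 2020/172 ≈ 11.744.
n = log₂(11.744) ≈ 3.5539 half-lives, so t½ = 46.6/3.5539 ≈ 13.112 seconds.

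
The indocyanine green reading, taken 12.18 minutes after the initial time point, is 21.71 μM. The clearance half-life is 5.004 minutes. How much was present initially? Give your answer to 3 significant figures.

117 μM

Number of half-lives elapsed: n = 12.18/5.004 ≈ 2.4341.
A₀ = A × 2^n = 21.71 × 2^2.4341 = 21.71 × 5.4041 ≈ 117.32 μM.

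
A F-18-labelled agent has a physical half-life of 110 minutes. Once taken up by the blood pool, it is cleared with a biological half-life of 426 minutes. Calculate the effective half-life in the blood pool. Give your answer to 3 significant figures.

1/t_eff = 1/t_phys + 1/t_biol = 1/110 + 1/426 = 0.011438 per minute.
t_eff = 110 × 426 / (110 + 426) ≈ 87.425 minutes.

87.4 minutes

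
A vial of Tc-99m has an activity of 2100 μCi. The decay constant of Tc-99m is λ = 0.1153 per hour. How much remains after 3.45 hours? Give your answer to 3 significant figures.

1410 μCi

t½ = ln 2 / λ = 0.69315 / 0.1153 ≈ 6.0117 hours.
Number of half-lives: n = 3.45/6.0117 ≈ 0.57388.
Remaining = 2100 × (1/2)^0.57388 = 2100 × 0.67181 ≈ 1410.8 μCi.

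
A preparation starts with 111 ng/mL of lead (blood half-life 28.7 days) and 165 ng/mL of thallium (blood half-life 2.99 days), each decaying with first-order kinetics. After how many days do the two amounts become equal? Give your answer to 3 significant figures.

1.91 days

Set 111·(1/2)^(t/28.7) = 165·(1/2)^(t/2.99).
Taking log₂: log₂(111/165) = t·(1/28.7 − 1/2.99).
log₂(0.67273) = -0.57191; 1/28.7 − 1/2.99 = -0.2996.
t = -0.57191 / -0.2996 ≈ 1.9089 days.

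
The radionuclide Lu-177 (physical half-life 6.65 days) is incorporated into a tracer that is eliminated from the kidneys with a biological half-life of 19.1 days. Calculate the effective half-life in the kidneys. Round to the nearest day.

1/t_eff = 1/t_phys + 1/t_biol = 1/6.65 + 1/19.1 = 0.20273 per day.
t_eff = 6.65 × 19.1 / (6.65 + 19.1) ≈ 4.9326 days.

5 days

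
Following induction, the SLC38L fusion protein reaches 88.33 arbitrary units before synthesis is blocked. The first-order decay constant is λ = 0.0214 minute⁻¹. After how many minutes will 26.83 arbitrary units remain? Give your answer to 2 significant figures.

56 minutes

t½ = ln 2 / λ = 0.69315 / 0.0214 ≈ 32.39 minutes.
Fraction remaining = 26.83/88.33 ≈ 0.30375.
n = log₂(88.33/26.83) = ln(3.2922)/ln 2 ≈ 1.7191 half-lives.
t = n × t½ = 1.7191 × 32.39 ≈ 55.68 minutes.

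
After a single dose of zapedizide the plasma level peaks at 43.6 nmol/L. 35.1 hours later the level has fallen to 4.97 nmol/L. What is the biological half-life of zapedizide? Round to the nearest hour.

11 hours

A/A₀ = 4.97/43.6 ≈ 0.11399.
n = log₂(8.7726) ≈ 3.133 half-lives elapsed in 35.1 hours.
t½ = 35.1/3.133 ≈ 11.203 hours.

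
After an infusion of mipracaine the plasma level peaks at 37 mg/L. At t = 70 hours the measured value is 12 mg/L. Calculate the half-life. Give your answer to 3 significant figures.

A/A₀ = 12/37 ≈ 0.32432.
n = log₂(3.0833) ≈ 1.6245 half-lives elapsed in 70 hours.
t½ = 70/1.6245 ≈ 43.09 hours.

43.1 hours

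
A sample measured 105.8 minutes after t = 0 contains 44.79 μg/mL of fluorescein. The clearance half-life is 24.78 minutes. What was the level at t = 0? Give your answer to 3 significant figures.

Number of half-lives elapsed: n = 105.8/24.78 ≈ 4.2696.
A₀ = A × 2^n = 44.79 × 2^4.2696 = 44.79 × 19.287 ≈ 863.87 μg/mL.

864 μg/mL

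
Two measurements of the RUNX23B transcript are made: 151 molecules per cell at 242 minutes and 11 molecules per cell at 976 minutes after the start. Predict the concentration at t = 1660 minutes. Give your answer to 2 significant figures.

Over Δt = 976 − 242 = 734 minutes, the level fell by a factor of 151/11 ≈ 13.727.
n = log₂(13.727) ≈ 3.779 half-lives, so t½ = 734/3.779 ≈ 194.23 minutes.
From t = 976 to t = 1660: 11 × (1/2)^((1660−976)/194.23) ≈ 0.95786 molecules per cell.

0.96 molecules per cell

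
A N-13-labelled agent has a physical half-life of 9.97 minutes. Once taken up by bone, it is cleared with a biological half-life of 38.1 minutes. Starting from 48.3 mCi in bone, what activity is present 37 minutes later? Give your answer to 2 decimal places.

1/t_eff = 1/t_phys + 1/t_biol = 1/9.97 + 1/38.1 = 0.12655 per minute.
t_eff = 9.97 × 38.1 / (9.97 + 38.1) ≈ 7.9022 minutes.
Remaining = 48.3 × (1/2)^(37/7.9022) = 48.3 × (1/2)^4.6823 ≈ 1.8812 mCi.

1.88 mCi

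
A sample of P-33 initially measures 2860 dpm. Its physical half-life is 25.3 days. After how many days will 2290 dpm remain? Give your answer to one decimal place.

8.1 days

Fraction remaining = 2290/2860 ≈ 0.8007.
n = log₂(2860/2290) = ln(1.2489)/ln 2 ≈ 0.32067 half-lives.
t = n × t½ = 0.32067 × 25.3 ≈ 8.1129 days.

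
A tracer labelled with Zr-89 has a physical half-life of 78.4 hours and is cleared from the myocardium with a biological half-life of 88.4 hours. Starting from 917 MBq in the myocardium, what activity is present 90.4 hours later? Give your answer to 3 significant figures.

203 MBq

1/t_eff = 1/t_phys + 1/t_biol = 1/78.4 + 1/88.4 = 0.024067 per hour.
t_eff = 78.4 × 88.4 / (78.4 + 88.4) ≈ 41.55 hours.
Remaining = 917 × (1/2)^(90.4/41.55) = 917 × (1/2)^2.1757 ≈ 202.97 MBq.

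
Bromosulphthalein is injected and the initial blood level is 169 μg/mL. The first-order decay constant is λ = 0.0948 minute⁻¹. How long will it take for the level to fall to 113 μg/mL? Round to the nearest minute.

4 minutes

t½ = ln 2 / λ = 0.69315 / 0.0948 ≈ 7.3117 minutes.
Fraction remaining = 113/169 ≈ 0.66864.
n = log₂(169/113) = ln(1.4956)/ln 2 ≈ 0.5807 half-lives.
t = n × t½ = 0.5807 × 7.3117 ≈ 4.2459 minutes.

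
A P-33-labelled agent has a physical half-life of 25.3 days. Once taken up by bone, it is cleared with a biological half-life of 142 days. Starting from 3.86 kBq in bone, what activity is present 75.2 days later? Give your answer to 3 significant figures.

1/t_eff = 1/t_phys + 1/t_biol = 1/25.3 + 1/142 = 0.046568 per day.
t_eff = 25.3 × 142 / (25.3 + 142) ≈ 21.474 days.
Remaining = 3.86 × (1/2)^(75.2/21.474) = 3.86 × (1/2)^3.5019 ≈ 0.34073 kBq.

0.341 kBq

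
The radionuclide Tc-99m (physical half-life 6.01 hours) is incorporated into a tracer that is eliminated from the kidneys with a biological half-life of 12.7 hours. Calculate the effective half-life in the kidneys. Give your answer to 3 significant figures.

1/t_eff = 1/t_phys + 1/t_biol = 1/6.01 + 1/12.7 = 0.24513 per hour.
t_eff = 6.01 × 12.7 / (6.01 + 12.7) ≈ 4.0795 hours.

4.08 hours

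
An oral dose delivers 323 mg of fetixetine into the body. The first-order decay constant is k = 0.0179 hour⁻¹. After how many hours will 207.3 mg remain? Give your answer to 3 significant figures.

t½ = ln 2 / k = 0.69315 / 0.0179 ≈ 38.723 hours.
Fraction remaining = 207.3/323 ≈ 0.6418.
n = log₂(323/207.3) = ln(1.5581)/ln 2 ≈ 0.63981 half-lives.
t = n × t½ = 0.63981 × 38.723 ≈ 24.776 hours.

24.8 hours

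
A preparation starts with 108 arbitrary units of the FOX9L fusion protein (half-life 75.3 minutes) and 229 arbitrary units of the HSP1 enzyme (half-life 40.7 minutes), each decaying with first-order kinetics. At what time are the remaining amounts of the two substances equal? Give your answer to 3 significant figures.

96.0 minutes

Set 108·(1/2)^(t/75.3) = 229·(1/2)^(t/40.7).
Taking log₂: log₂(108/229) = t·(1/75.3 − 1/40.7).
log₂(0.47162) = -1.0843; 1/75.3 − 1/40.7 = -0.01129.
t = -1.0843 / -0.01129 ≈ 96.044 minutes.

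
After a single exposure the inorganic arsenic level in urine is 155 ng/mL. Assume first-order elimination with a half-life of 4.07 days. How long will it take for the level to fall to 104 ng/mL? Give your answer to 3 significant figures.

Fraction remaining = 104/155 ≈ 0.67097.
n = log₂(155/104) = ln(1.4904)/ln 2 ≈ 0.57568 half-lives.
t = n × t½ = 0.57568 × 4.07 ≈ 2.343 days.

2.34 days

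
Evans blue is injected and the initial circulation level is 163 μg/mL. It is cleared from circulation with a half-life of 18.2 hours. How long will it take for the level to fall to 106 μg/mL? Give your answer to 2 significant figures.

Fraction remaining = 106/163 ≈ 0.65031.
n = log₂(163/106) = ln(1.5377)/ln 2 ≈ 0.62081 half-lives.
t = n × t½ = 0.62081 × 18.2 ≈ 11.299 hours.

11 hours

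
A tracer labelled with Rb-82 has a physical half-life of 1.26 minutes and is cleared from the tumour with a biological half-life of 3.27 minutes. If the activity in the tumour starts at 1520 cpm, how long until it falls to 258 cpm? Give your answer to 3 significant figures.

1/t_eff = 1/t_phys + 1/t_biol = 1/1.26 + 1/3.27 = 1.0995 per minute.
t_eff = 1.26 × 3.27 / (1.26 + 3.27) ≈ 0.90954 minutes.
n = log₂(1520/258) ≈ 2.5586; t = 2.5586 × 0.90954 ≈ 2.3272 minutes.

2.33 minutes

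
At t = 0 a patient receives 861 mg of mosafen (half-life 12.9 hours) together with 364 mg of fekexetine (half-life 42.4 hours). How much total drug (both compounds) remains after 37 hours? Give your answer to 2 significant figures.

mosafen: 861 × (1/2)^(37/12.9) = 861 × (1/2)^2.8682 ≈ 117.92 mg.
fekexetine: 364 × (1/2)^(37/42.4) = 364 × (1/2)^0.87264 ≈ 198.8 mg.
Total = 117.92 + 198.8 ≈ 316.72 mg.

320 mg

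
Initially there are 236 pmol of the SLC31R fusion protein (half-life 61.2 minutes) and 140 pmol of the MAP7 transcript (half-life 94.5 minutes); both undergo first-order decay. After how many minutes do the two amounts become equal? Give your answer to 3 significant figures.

131 minutes

Set 236·(1/2)^(t/61.2) = 140·(1/2)^(t/94.5).
Taking log₂: log₂(236/140) = t·(1/61.2 − 1/94.5).
log₂(1.6857) = 0.75336; 1/61.2 − 1/94.5 = 0.0057579.
t = 0.75336 / 0.0057579 ≈ 130.84 minutes.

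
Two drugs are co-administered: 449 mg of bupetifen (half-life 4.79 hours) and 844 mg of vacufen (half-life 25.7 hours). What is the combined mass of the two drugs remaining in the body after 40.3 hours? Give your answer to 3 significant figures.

bupetifen: 449 × (1/2)^(40.3/4.79) = 449 × (1/2)^8.4134 ≈ 1.317 mg.
vacufen: 844 × (1/2)^(40.3/25.7) = 844 × (1/2)^1.5681 ≈ 284.64 mg.
Total = 1.317 + 284.64 ≈ 285.96 mg.

286 mg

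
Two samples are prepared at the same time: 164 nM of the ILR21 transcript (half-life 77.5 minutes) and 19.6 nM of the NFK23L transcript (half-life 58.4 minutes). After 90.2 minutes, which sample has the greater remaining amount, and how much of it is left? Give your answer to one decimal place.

ILR21 transcript, 73.2 nM

ILR21 transcript: 164 × (1/2)^1.1639 ≈ 73.195 nM.
NFK23L transcript: 19.6 × (1/2)^1.5445 ≈ 6.7191 nM.
ILR21 transcript has more remaining, at ≈ 73.195 nM.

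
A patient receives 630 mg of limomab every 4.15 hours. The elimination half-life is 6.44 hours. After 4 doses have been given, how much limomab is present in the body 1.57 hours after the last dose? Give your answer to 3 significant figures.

The 4 doses were given 14.02, 9.87, 5.72, 1.57 hours ago.
Total = 630·(1/2)^(14.02/6.44) + 630·(1/2)^(9.87/6.44) + 630·(1/2)^(5.72/6.44) + 630·(1/2)^(1.57/6.44)
      = 139.31 + 217.76 + 340.38 + 532.05 ≈ 1229.5 mg.

1230 mg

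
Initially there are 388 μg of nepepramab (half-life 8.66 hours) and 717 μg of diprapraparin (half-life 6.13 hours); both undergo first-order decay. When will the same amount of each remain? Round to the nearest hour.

Set 388·(1/2)^(t/8.66) = 717·(1/2)^(t/6.13).
Taking log₂: log₂(388/717) = t·(1/8.66 − 1/6.13).
log₂(0.54114) = -0.88592; 1/8.66 − 1/6.13 = -0.047659.
t = -0.88592 / -0.047659 ≈ 18.589 hours.

19 hours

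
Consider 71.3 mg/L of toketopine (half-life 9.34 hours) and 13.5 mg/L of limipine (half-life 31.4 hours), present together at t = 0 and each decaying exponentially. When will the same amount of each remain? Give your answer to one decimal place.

Set 71.3·(1/2)^(t/9.34) = 13.5·(1/2)^(t/31.4).
Taking log₂: log₂(71.3/13.5) = t·(1/9.34 − 1/31.4).
log₂(5.2815) = 2.4009; 1/9.34 − 1/31.4 = 0.075219.
t = 2.4009 / 0.075219 ≈ 31.919 hours.

31.9 hours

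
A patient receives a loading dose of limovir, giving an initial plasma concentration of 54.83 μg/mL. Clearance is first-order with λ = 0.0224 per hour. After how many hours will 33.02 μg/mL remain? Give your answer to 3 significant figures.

22.6 hours

t½ = ln 2 / λ = 0.69315 / 0.0224 ≈ 30.944 hours.
Fraction remaining = 33.02/54.83 ≈ 0.60223.
n = log₂(54.83/33.02) = ln(1.6605)/ln 2 ≈ 0.73163 half-lives.
t = n × t½ = 0.73163 × 30.944 ≈ 22.639 hours.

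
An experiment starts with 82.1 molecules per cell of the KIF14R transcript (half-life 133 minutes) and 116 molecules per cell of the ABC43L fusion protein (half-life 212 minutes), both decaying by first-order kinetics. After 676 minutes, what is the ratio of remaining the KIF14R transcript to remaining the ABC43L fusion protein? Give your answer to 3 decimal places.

KIF14R transcript: 82.1 × (1/2)^(676/133) = 82.1 × (1/2)^5.0827 ≈ 2.4227 molecules per cell.
ABC43L fusion protein: 116 × (1/2)^(676/212) = 116 × (1/2)^3.1887 ≈ 12.722 molecules per cell.
Ratio ≈ 2.4227 / 12.722 ≈ 0.19043.

0.190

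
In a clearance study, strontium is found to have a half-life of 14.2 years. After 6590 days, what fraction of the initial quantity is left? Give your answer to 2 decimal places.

0.41

6590 days = 18.0548 years.
n = 18.0548/14.2 ≈ 1.2715 half-lives.
Fraction remaining = (1/2)^1.2715 ≈ 0.41424.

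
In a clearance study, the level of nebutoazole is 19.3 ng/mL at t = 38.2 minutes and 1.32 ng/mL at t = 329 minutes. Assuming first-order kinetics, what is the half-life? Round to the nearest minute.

75 minutes

Over Δt = 329 − 38.2 = 290.8 minutes, the level fell by a factor of 19.3/1.32 ≈ 14.621.
n = log₂(14.621) ≈ 3.87 half-lives, so t½ = 290.8/3.87 ≈ 75.142 minutes.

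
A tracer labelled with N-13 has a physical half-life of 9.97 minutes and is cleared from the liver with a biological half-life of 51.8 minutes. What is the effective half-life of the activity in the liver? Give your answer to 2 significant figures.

1/t_eff = 1/t_phys + 1/t_biol = 1/9.97 + 1/51.8 = 0.11961 per minute.
t_eff = 9.97 × 51.8 / (9.97 + 51.8) ≈ 8.3608 minutes.

8.4 minutes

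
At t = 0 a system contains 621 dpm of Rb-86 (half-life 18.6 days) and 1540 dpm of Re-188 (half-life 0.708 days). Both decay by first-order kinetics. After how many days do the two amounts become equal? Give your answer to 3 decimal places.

0.964 days

Set 621·(1/2)^(t/18.6) = 1540·(1/2)^(t/0.708).
Taking log₂: log₂(621/1540) = t·(1/18.6 − 1/0.708).
log₂(0.40325) = -1.3103; 1/18.6 − 1/0.708 = -1.3587.
t = -1.3103 / -1.3587 ≈ 0.96438 days.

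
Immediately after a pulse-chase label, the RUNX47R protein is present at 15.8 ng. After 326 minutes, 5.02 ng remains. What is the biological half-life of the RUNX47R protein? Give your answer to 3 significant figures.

A/A₀ = 5.02/15.8 ≈ 0.31772.
n = log₂(3.1474) ≈ 1.6542 half-lives elapsed in 326 minutes.
t½ = 326/1.6542 ≈ 197.08 minutes.

197 minutes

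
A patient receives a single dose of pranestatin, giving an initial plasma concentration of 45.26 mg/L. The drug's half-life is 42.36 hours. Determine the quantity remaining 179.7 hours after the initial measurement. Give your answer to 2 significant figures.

Number of half-lives: n = 179.7/42.36 ≈ 4.2422.
Remaining = 45.26 × (1/2)^4.2422 = 45.26 × 0.052841 ≈ 2.3916 mg/L.

2.4 mg/L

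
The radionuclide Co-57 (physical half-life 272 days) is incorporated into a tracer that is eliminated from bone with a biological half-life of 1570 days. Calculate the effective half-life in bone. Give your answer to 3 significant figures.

1/t_eff = 1/t_phys + 1/t_biol = 1/272 + 1/1570 = 0.0043134 per day.
t_eff = 272 × 1570 / (272 + 1570) ≈ 231.83 days.

232 days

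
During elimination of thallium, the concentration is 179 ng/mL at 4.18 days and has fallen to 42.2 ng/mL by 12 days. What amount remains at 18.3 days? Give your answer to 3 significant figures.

Over Δt = 12 − 4.18 = 7.82 days, the level fell by a factor of 179/42.2 ≈ 4.2417.
n = log₂(4.2417) ≈ 2.0846 half-lives, so t½ = 7.82/2.0846 ≈ 3.7512 days.
From t = 12 to t = 18.3: 42.2 × (1/2)^((18.3−12)/3.7512) ≈ 13.175 ng/mL.

13.2 ng/mL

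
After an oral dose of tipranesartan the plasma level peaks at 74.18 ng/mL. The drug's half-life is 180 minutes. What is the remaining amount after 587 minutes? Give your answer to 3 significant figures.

7.74 ng/mL

Number of half-lives: n = 587/180 ≈ 3.2611.
Remaining = 74.18 × (1/2)^3.2611 = 74.18 × 0.10431 ≈ 7.7374 ng/mL.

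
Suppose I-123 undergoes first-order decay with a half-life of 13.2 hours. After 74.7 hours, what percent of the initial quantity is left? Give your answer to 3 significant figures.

1.98%

n = 74.7/13.2 ≈ 5.6591 half-lives.
Fraction remaining = (1/2)^5.6591 ≈ 0.01979, i.e. 1.979%.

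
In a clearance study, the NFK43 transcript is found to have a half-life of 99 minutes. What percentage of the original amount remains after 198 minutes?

n = 198/99 ≈ 2 half-lives.
Fraction remaining = (1/2)^2 ≈ 0.25, i.e. 25%.

25%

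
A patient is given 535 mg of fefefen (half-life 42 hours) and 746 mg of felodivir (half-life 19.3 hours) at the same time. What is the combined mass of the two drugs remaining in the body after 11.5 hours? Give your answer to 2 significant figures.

940 mg

fefefen: 535 × (1/2)^(11.5/42) = 535 × (1/2)^0.27381 ≈ 442.52 mg.
felodivir: 746 × (1/2)^(11.5/19.3) = 746 × (1/2)^0.59585 ≈ 493.59 mg.
Total = 442.52 + 493.59 ≈ 936.11 mg.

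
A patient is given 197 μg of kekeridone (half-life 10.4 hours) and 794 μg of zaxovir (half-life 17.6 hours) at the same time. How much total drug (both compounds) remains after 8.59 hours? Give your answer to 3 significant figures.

677 μg

kekeridone: 197 × (1/2)^(8.59/10.4) = 197 × (1/2)^0.82596 ≈ 111.13 μg.
zaxovir: 794 × (1/2)^(8.59/17.6) = 794 × (1/2)^0.48807 ≈ 566.11 μg.
Total = 111.13 + 566.11 ≈ 677.23 μg.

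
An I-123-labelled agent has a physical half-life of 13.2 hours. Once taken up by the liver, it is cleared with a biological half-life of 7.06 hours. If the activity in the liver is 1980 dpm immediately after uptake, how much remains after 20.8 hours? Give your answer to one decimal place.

86.2 dpm

1/t_eff = 1/t_phys + 1/t_biol = 1/13.2 + 1/7.06 = 0.2174 per hour.
t_eff = 13.2 × 7.06 / (13.2 + 7.06) ≈ 4.5998 hours.
Remaining = 1980 × (1/2)^(20.8/4.5998) = 1980 × (1/2)^4.5219 ≈ 86.184 dpm.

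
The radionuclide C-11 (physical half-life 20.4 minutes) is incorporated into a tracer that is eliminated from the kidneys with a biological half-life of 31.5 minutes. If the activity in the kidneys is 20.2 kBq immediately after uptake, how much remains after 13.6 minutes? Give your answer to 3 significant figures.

9.43 kBq

1/t_eff = 1/t_phys + 1/t_biol = 1/20.4 + 1/31.5 = 0.080766 per minute.
t_eff = 20.4 × 31.5 / (20.4 + 31.5) ≈ 12.382 minutes.
Remaining = 20.2 × (1/2)^(13.6/12.382) = 20.2 × (1/2)^1.0984 ≈ 9.434 kBq.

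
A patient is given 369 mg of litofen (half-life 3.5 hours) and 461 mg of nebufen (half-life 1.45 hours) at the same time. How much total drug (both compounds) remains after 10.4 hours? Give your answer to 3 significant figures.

litofen: 369 × (1/2)^(10.4/3.5) = 369 × (1/2)^2.9714 ≈ 47.048 mg.
nebufen: 461 × (1/2)^(10.4/1.45) = 461 × (1/2)^7.1724 ≈ 3.1959 mg.
Total = 47.048 + 3.1959 ≈ 50.243 mg.

50.2 mg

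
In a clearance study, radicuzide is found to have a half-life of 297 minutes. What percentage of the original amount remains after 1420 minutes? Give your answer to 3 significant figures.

n = 1420/297 ≈ 4.7811 half-lives.
Fraction remaining = (1/2)^4.7811 ≈ 0.036369, i.e. 3.6369%.

3.64%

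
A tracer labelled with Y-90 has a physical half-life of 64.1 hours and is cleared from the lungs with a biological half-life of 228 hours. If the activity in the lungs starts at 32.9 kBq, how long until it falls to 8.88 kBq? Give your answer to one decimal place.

94.5 hours

1/t_eff = 1/t_phys + 1/t_biol = 1/64.1 + 1/228 = 0.019987 per hour.
t_eff = 64.1 × 228 / (64.1 + 228) ≈ 50.034 hours.
n = log₂(32.9/8.88) ≈ 1.8895; t = 1.8895 × 50.034 ≈ 94.536 hours.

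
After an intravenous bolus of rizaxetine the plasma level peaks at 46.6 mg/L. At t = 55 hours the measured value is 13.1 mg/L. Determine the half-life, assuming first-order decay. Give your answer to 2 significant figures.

30 hours

A/A₀ = 13.1/46.6 ≈ 0.28112.
n = log₂(3.5573) ≈ 1.8308 half-lives elapsed in 55 hours.
t½ = 55/1.8308 ≈ 30.042 hours.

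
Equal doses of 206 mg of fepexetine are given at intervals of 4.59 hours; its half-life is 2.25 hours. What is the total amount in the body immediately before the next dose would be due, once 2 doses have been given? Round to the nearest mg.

The 2 doses were given 9.18, 4.59 hours ago.
Total = 206·(1/2)^(9.18/2.25) + 206·(1/2)^(4.59/2.25)
      = 12.18 + 50.092 ≈ 62.272 mg.

62 mg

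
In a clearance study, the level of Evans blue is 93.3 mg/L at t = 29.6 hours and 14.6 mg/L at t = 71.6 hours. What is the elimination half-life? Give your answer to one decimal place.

Over Δt = 71.6 − 29.6 = 42 hours, the level fell by a factor of 93.3/14.6 ≈ 6.3904.
n = log₂(6.3904) ≈ 2.6759 half-lives, so t½ = 42/2.6759 ≈ 15.696 hours.

15.7 hours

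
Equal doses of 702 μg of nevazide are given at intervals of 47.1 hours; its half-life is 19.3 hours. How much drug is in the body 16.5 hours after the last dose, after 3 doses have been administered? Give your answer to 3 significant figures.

The 3 doses were given 110.7, 63.6, 16.5 hours ago.
Total = 702·(1/2)^(110.7/19.3) + 702·(1/2)^(63.6/19.3) + 702·(1/2)^(16.5/19.3)
      = 13.174 + 71.506 + 388.13 ≈ 472.81 μg.

473 μg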